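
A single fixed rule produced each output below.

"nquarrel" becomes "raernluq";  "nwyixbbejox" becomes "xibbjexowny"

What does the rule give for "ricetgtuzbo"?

tetgzuobirc

The rule is to move the first 3 characters to the end (rotate left by 3), then swap each adjacent pair of characters (1↔2, 3↔4, ...).
Applying both steps to "ricetgtuzbo": "etgtuzboric", then "tetgzuobirc".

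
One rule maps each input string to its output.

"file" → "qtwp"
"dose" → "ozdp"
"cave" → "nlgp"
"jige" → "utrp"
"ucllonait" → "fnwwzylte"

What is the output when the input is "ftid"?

qeto

Looking at the pairs, the operation is to shift every letter 11 places forward in the alphabet (wrapping around).
For "ftid" the result is "qeto".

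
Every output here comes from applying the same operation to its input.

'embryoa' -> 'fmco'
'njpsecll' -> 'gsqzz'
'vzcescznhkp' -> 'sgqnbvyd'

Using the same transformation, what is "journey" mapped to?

fbsm

Looking at the pairs, the operation is to shift every letter 12 places backward in the alphabet (wrapping around), then delete the first 3 characters.
Applying that to "journey" gives "fbsm".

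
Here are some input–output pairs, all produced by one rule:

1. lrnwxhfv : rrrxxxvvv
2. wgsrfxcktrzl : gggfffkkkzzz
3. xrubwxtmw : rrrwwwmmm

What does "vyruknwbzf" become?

yyykkkbbb

The transformation: keep one character in every 3, starting at position 2 (positions 2nd, 5th, 8th, ...), then repeat every character 3 times.
Applying both steps to "vyruknwbzf": "ykb", then "yyykkkbbb".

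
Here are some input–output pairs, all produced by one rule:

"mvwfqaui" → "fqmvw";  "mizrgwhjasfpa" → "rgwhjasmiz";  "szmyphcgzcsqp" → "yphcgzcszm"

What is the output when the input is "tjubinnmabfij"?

Rule — delete the last 3 characters, then move the first 3 characters to the end (rotate left by 3).
Applying both steps to "tjubinnmabfij": "tjubinnmab", then "binnmabtju".

binnmabtju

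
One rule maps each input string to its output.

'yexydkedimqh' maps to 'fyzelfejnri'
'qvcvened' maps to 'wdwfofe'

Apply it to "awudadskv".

The transformation: shift every letter 1 place forward in the alphabet (wrapping around), then delete the first character.
Starting from "awudadskv": after the first operation, "bxvebetlw"; after the second, "xvebetlw".

xvebetlw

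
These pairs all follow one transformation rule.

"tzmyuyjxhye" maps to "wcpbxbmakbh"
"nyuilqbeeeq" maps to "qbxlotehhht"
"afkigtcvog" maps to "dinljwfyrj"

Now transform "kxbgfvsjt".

What's happening: shift every letter 3 places forward in the alphabet (wrapping around).
For "kxbgfvsjt" the result is "naejiyvmw".

naejiyvmw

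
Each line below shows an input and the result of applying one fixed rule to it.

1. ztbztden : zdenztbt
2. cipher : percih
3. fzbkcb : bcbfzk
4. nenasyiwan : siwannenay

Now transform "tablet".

bettal

The transformation: swap the front and back halves of the string, then swap the first and last characters.
"tablet" → "lettab" → "bettal".
(Check on "fzbkcb": → "kcbfzb" → "bcbfzk" ✓)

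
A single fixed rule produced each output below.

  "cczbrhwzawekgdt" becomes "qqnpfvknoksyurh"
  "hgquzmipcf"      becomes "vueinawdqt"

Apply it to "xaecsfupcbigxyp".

Looking at the pairs, the operation is to shift every letter 12 places backward in the alphabet (wrapping around).
For "xaecsfupcbigxyp" the result is "losqgtidqpwulmd".

losqgtidqpwulmd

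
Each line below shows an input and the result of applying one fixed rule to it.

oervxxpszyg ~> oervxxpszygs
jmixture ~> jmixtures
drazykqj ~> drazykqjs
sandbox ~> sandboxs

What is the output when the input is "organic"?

What's happening: append "s".
"organic" → "organics".

organics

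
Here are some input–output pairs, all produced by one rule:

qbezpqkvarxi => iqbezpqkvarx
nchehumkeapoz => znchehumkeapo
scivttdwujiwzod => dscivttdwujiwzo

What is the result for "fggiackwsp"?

pfggiackws

Looking at the pairs, the operation is to move the last character to the front.
For "fggiackwsp" the result is "pfggiackws".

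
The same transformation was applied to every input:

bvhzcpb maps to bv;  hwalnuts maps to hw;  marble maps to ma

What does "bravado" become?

br

In each case the input is transformed by: keep only the first 2 characters.
So "bravado" becomes "br".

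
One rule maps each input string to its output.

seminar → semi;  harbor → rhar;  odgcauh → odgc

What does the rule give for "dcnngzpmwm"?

The pattern: move the last 3 characters to the front (rotate right by 3), then keep only the last 4 characters.
On "dcnngzpmwm": the first step gives "mwmdcnngzp", and the second then gives "ngzp".
(Check on "harbor": → "borhar" → "rhar" ✓)

ngzp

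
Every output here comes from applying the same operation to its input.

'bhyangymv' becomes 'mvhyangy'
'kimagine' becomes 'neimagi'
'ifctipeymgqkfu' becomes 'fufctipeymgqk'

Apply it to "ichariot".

otchari

The rule is to delete the first character, then move the last 2 characters to the front (rotate right by 2).
On "ichariot" that produces "otchari".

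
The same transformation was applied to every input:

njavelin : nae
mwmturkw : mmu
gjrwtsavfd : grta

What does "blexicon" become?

Each output is the input with this applied: keep every other character starting from the first (positions 1st, 3rd, 5th, ...), then delete the last character.
Working it through for "blexicon": intermediate "beio", final "bei".

bei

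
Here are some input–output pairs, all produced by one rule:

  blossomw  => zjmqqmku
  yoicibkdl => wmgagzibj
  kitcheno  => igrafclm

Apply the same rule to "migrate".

kgepyrc

Looking at the pairs, the operation is to shift every letter 2 places backward in the alphabet (wrapping around).
For "migrate" the result is "kgepyrc".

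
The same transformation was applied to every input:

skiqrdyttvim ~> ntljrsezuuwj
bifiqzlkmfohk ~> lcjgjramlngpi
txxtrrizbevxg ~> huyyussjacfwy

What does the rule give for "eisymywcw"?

The transformation: move the last character to the front, then shift every letter 1 place forward in the alphabet (wrapping around).
Starting from "eisymywcw": after the first operation, "weisymywc"; after the second, "xfjtznzxd".
(Check on "txxtrrizbevxg": → "gtxxtrrizbevx" → "huyyussjacfwy" ✓)

xfjtznzxd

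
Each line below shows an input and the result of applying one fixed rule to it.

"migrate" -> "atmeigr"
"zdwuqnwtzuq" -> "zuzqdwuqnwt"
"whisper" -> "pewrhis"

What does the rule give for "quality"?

itqyual

What's happening: swap the first and last characters, then move the last 3 characters to the front (rotate right by 3).
For "quality", step one produces "yualitq"; step two turns that into "itqyual".
(Check on "migrate": → "eigratm" → "atmeigr" ✓)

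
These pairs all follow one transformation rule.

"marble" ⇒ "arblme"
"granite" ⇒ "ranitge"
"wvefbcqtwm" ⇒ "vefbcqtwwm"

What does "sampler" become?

Looking at the pairs, the operation is to swap the first and last characters, then move the first character to the end.
For "sampler" the result is "amplesr".

amplesr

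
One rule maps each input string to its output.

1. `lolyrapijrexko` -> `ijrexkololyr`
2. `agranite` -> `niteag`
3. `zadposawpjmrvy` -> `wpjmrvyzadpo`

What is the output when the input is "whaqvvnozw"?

vnozwwha

The rule is to swap the front and back halves of the string, then delete the last 2 characters.
On "whaqvvnozw": the first step gives "vnozwwhaqv", and the second then gives "vnozwwha".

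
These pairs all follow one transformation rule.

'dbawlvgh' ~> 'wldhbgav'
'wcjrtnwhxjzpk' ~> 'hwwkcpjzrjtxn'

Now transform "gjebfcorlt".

fcgtjlerbo

Looking at the pairs, the operation is to take characters alternately from the front and the back (1st, last, 2nd, 2nd-last, ...), then move the last 2 characters to the front (rotate right by 2).
Applying both steps to "gjebfcorlt": "gtjlerbofc", then "fcgtjlerbo".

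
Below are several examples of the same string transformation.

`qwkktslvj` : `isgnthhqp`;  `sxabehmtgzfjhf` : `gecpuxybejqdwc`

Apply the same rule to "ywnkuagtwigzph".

Looking at the pairs, the operation is to move the last 3 characters to the front (rotate right by 3), then shift every letter 3 places backward in the alphabet (wrapping around).
Starting from "ywnkuagtwigzph": after the first operation, "zphywnkuagtwig"; after the second, "wmevtkhrxdqtfd".

wmevtkhrxdqtfd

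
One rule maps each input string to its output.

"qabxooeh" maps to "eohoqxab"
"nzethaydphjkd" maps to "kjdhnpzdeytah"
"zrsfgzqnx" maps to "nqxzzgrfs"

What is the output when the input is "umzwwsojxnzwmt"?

mwtzunmxzjwows

The transformation: move the last 2 characters to the front (rotate right by 2), then take characters alternately from the front and the back (1st, last, 2nd, 2nd-last, ...).
"umzwwsojxnzwmt" → "mtumzwwsojxnzw" → "mwtzunmxzjwows".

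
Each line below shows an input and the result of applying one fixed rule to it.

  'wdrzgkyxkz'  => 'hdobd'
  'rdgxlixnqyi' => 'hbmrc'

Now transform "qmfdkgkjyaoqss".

Rule — shift every letter 4 places forward in the alphabet (wrapping around), then keep every other character starting from the second (positions 2nd, 4th, 6th, ...).
"qmfdkgkjyaoqss" → "uqjhokoncesuww" → "qhkneuw".

qhkneuw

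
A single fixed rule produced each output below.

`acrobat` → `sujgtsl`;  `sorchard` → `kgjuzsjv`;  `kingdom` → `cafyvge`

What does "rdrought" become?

The transformation: shift every letter 8 places backward in the alphabet (wrapping around).
"rdrought" → "jvjgmyzl".

jvjgmyzl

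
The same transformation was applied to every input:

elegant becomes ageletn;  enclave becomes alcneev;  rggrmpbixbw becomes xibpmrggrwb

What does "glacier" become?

icalgre

Each output is the input with this applied: move the last 2 characters to the front (rotate right by 2), then reverse the string.
On "glacier" that produces "icalgre".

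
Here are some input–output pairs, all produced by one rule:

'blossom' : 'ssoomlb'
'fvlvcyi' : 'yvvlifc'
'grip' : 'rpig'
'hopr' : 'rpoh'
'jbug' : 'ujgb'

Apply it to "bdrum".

In each case the input is transformed by: sort the characters into reverse alphabetical order.
"bdrum" → "urmdb".

urmdb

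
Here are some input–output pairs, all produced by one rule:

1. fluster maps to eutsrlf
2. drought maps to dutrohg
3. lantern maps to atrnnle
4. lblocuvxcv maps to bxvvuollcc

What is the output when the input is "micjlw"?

Rule — sort the characters into reverse alphabetical order, then move the last character to the front.
Applying both steps to "micjlw": "wmljic", then "cwmlji".

cwmlji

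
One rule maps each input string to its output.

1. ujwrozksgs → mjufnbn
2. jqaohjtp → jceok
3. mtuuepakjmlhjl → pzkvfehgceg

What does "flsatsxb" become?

The pattern: shift every letter 5 places backward in the alphabet (wrapping around), then delete the first 3 characters.
Working it through for "flsatsxb": intermediate "agnvonsw", final "vonsw".

vonsw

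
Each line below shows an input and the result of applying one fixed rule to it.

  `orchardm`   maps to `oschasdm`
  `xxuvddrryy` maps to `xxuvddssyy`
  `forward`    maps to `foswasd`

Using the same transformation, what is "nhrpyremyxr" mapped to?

In each case the input is transformed by: replace every "r" with "s".
On "nhrpyremyxr" that produces "nhspysemyxs".

nhspysemyxs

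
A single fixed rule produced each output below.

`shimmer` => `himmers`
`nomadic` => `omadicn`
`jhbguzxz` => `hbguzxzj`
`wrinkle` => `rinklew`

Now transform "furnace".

Each output is the input with this applied: move the first character to the end.
Applying that to "furnace" gives "urnacef".

urnacef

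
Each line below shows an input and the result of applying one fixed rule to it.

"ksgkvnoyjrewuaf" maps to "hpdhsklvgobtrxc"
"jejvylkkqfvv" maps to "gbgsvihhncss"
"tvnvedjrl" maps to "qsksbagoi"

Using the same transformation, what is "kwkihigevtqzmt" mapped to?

hthfefdbsqnwjq

Rule — shift every letter 3 places backward in the alphabet (wrapping around).
So "kwkihigevtqzmt" becomes "hthfefdbsqnwjq".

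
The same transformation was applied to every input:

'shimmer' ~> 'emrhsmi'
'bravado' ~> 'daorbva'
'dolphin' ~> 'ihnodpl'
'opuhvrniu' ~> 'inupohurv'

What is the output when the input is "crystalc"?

The rule is to swap each adjacent pair of characters (1↔2, 3↔4, ...), then move the last 3 characters to the front (rotate right by 3).
Working it through for "crystalc": intermediate "rcsyatcl", final "tclrcsya".

tclrcsya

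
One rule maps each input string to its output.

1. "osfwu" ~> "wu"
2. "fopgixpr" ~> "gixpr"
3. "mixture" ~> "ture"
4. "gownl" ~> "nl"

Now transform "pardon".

What's happening: delete the first 3 characters.
So "pardon" becomes "don".

don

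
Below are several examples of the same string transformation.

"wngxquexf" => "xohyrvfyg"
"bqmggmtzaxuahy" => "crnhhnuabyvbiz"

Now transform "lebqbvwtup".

mfcrcwxuvq

Rule — shift every letter 1 place forward in the alphabet (wrapping around).
"lebqbvwtup" → "mfcrcwxuvq".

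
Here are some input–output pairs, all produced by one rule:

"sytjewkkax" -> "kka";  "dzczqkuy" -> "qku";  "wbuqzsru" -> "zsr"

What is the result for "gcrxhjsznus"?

Each output is the input with this applied: move the last character to the front, then keep only the last 3 characters.
"gcrxhjsznus" → "sgcrxhjsznu" → "znu".
(Check on "wbuqzsru": → "uwbuqzsr" → "zsr" ✓)

znu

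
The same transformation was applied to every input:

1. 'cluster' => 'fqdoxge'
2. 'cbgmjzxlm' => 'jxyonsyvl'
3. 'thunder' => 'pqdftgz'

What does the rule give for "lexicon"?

Rule — move the last 3 characters to the front (rotate right by 3), then shift every letter 12 places forward in the alphabet (wrapping around).
Doing the same to "lexicon": "oazxqju".

oazxqju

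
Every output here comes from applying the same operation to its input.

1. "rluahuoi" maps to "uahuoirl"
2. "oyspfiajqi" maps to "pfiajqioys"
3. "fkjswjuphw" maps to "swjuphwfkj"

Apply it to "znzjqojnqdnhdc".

In each case the input is transformed by: swap the front and back halves of the string, then move the last 2 characters to the front (rotate right by 2).
For "znzjqojnqdnhdc", step one produces "nqdnhdcznzjqoj"; step two turns that into "ojnqdnhdcznzjq".
(Check on "oyspfiajqi": → "iajqioyspf" → "pfiajqioys" ✓)

ojnqdnhdcznzjq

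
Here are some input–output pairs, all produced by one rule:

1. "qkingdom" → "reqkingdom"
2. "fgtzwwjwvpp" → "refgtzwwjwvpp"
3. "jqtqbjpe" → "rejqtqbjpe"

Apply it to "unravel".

reunravel

Each output is the input with this applied: prepend "re".
Applying that to "unravel" gives "reunravel".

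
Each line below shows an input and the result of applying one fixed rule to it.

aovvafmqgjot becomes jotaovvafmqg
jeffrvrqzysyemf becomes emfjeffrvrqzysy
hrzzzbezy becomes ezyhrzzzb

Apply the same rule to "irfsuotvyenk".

The rule is to move the last 3 characters to the front (rotate right by 3).
Doing the same to "irfsuotvyenk": "enkirfsuotvy".

enkirfsuotvy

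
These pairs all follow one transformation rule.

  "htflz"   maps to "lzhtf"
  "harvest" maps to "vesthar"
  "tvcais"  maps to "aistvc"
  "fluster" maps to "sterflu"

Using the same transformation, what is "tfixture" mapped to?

Each output is the input with this applied: move the first 3 characters to the end (rotate left by 3).
"tfixture" → "xturetfi".

xturetfi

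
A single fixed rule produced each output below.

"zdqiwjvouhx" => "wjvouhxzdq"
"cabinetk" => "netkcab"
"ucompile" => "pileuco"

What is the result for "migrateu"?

ateumig

Each output is the input with this applied: move the first 3 characters to the end (rotate left by 3), then delete the first character.
For "migrateu", step one produces "rateumig"; step two turns that into "ateumig".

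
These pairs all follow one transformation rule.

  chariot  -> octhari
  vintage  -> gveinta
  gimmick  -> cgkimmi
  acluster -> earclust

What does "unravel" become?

eulnrav

The rule is to swap the first and last characters, then move the last 2 characters to the front (rotate right by 2).
Working it through for "unravel": intermediate "lnraveu", final "eulnrav".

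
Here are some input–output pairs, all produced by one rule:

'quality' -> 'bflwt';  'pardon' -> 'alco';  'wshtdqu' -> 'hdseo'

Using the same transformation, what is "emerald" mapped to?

The pattern: delete the last 2 characters, then shift every letter 11 places forward in the alphabet (wrapping around).
"emerald" → "pxpcl".

pxpcl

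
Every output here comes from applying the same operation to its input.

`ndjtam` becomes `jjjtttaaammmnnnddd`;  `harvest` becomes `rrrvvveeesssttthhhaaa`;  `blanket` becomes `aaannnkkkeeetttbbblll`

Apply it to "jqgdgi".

The pattern: move the first 2 characters to the end (rotate left by 2), then repeat every character 3 times.
On "jqgdgi": the first step gives "gdgijq", and the second then gives "gggdddgggiiijjjqqq".

gggdddgggiiijjjqqq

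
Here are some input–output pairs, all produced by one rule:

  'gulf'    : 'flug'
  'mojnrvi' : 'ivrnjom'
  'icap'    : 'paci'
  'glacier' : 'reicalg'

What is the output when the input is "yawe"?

Rule — reverse the string.
Doing the same to "yawe": "eway".

eway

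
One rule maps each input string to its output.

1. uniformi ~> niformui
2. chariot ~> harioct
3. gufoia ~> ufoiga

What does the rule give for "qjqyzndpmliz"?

The transformation: swap the first and last characters, then move the first character to the end.
Working it through for "qjqyzndpmliz": intermediate "zjqyzndpmliq", final "jqyzndpmliqz".

jqyzndpmliqz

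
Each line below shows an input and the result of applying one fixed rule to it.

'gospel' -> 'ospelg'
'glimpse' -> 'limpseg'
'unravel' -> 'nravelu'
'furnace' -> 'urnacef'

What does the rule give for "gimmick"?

Looking at the pairs, the operation is to move the first character to the end.
"gimmick" → "immickg".

immickg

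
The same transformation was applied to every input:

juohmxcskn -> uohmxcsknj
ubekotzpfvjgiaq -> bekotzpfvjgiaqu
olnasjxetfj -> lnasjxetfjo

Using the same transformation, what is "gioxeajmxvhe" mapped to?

ioxeajmxvheg

The transformation: move the first character to the end.
For "gioxeajmxvhe" the result is "ioxeajmxvheg".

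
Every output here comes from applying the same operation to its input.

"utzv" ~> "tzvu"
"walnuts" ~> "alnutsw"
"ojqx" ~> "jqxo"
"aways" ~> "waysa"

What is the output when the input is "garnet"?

arnetg

Looking at the pairs, the operation is to move the first character to the end.
"garnet" → "arnetg".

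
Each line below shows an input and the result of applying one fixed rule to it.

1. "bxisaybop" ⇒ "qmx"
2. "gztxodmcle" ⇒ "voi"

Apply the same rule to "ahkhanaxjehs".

Looking at the pairs, the operation is to shift every letter 11 places backward in the alphabet (wrapping around), then keep only the first 3 characters.
Starting from "ahkhanaxjehs": after the first operation, "pwzwpcpmytwh"; after the second, "pwz".

pwz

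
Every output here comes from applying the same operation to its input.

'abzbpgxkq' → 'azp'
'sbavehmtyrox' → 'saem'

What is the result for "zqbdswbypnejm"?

Looking at the pairs, the operation is to keep every other character starting from the first (positions 1st, 3rd, 5th, ...), then delete the last 2 characters.
On "zqbdswbypnejm": the first step gives "zbsbpem", and the second then gives "zbsbp".

zbsbp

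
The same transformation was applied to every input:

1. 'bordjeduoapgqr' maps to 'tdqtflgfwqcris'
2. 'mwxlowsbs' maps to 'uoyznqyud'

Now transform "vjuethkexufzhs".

uxlwgvjmgzwhbj

What's happening: move the last character to the front, then shift every letter 2 places forward in the alphabet (wrapping around).
For "vjuethkexufzhs", step one produces "svjuethkexufzh"; step two turns that into "uxlwgvjmgzwhbj".
(Check on "bordjeduoapgqr": → "rbordjeduoapgq" → "tdqtflgfwqcris" ✓)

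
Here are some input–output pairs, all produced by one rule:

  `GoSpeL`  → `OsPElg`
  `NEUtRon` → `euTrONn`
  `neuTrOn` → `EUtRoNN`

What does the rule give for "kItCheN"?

The rule is to flip the case of every letter, then move the first character to the end.
Doing the same to "kItCheN": "iTcHEnK".

iTcHEnK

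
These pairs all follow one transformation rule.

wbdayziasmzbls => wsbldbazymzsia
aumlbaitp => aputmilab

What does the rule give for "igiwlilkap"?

ipgaikwlli

The rule is to take characters alternately from the front and the back (1st, last, 2nd, 2nd-last, ...).
So "igiwlilkap" becomes "ipgaikwlli".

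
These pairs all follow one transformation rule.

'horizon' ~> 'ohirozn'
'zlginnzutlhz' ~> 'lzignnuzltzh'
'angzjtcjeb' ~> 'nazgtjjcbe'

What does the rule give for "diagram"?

idgaarm

The transformation: swap each adjacent pair of characters (1↔2, 3↔4, ...).
"diagram" → "idgaarm".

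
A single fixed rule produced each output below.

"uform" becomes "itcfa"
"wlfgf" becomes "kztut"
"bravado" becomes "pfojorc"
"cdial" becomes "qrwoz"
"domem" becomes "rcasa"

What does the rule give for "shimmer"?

The pattern: shift every letter 12 places backward in the alphabet (wrapping around).
For "shimmer" the result is "gvwaasf".

gvwaasf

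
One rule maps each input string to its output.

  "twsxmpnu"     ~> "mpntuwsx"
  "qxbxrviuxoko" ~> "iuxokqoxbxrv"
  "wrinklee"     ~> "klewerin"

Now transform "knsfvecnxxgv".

The pattern: swap the first and last characters, then swap the front and back halves of the string.
"knsfvecnxxgv" → "cnxxgkvnsfve".

cnxxgkvnsfve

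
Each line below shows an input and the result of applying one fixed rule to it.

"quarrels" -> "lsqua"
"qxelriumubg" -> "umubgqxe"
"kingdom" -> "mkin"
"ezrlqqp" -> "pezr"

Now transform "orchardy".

dyorc

Each output is the input with this applied: move the first 3 characters to the end (rotate left by 3), then delete the first 3 characters.
Applying both steps to "orchardy": "hardyorc", then "dyorc".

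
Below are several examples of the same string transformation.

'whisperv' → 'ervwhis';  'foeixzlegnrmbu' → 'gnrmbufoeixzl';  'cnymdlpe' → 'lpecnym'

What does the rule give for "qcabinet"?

netqcab

The pattern: swap the front and back halves of the string, then delete the first character.
Applying both steps to "qcabinet": "inetqcab", then "netqcab".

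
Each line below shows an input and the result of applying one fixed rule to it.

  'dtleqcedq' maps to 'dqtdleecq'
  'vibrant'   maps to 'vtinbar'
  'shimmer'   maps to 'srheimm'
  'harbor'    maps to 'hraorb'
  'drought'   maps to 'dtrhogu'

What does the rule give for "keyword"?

kderyow

The transformation: take characters alternately from the front and the back (1st, last, 2nd, 2nd-last, ...).
So "keyword" becomes "kderyow".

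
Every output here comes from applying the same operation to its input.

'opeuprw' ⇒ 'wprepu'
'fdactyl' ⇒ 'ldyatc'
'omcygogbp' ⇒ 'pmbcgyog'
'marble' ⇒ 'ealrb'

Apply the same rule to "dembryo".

Each output is the input with this applied: take characters alternately from the front and the back (1st, last, 2nd, 2nd-last, ...), then delete the first character.
"dembryo" → "oeymrb".

oeymrb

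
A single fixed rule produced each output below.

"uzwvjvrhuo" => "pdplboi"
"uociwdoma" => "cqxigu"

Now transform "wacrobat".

livun

The transformation: delete the first 3 characters, then shift every letter 6 places backward in the alphabet (wrapping around).
For "wacrobat", step one produces "robat"; step two turns that into "livun".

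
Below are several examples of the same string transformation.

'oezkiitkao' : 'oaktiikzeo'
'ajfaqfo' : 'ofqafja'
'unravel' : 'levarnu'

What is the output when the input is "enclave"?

evalcne

The pattern: reverse the string.
On "enclave" that produces "evalcne".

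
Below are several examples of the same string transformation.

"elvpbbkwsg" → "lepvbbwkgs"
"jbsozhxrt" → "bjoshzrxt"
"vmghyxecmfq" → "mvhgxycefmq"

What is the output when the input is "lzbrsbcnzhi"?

zlrbbsnchzi

In each case the input is transformed by: swap each adjacent pair of characters (1↔2, 3↔4, ...).
On "lzbrsbcnzhi" that produces "zlrbbsnchzi".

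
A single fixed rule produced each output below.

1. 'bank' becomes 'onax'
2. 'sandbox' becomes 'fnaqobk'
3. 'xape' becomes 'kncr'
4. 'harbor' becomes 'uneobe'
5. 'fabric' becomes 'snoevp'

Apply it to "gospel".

The rule is to shift every letter 13 places forward in the alphabet (wrapping around) — i.e. ROT13.
"gospel" → "tbfcry".

tbfcry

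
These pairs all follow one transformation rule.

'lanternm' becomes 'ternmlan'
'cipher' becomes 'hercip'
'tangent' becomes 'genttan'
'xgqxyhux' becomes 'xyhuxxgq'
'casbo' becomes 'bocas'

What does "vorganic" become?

ganicvor

Rule — move the first 3 characters to the end (rotate left by 3).
So "vorganic" becomes "ganicvor".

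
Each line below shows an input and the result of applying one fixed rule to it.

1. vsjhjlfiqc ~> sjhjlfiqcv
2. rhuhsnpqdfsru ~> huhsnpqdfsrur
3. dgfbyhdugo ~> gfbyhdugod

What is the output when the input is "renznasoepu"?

Looking at the pairs, the operation is to move the first character to the end.
Doing the same to "renznasoepu": "enznasoepur".

enznasoepur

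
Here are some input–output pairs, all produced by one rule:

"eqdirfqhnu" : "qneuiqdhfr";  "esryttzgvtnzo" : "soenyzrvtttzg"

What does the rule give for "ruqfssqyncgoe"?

uergfoqnscsqy

In each case the input is transformed by: swap each adjacent pair of characters (1↔2, 3↔4, ...), then take characters alternately from the front and the back (1st, last, 2nd, 2nd-last, ...).
On "ruqfssqyncgoe": the first step gives "urfqssyqcnoge", and the second then gives "uergfoqnscsqy".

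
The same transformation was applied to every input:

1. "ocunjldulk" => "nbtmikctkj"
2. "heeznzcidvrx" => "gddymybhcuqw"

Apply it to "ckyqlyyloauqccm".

The rule is to shift every letter 1 place backward in the alphabet (wrapping around).
"ckyqlyyloauqccm" → "bjxpkxxknztpbbl".

bjxpkxxknztpbbl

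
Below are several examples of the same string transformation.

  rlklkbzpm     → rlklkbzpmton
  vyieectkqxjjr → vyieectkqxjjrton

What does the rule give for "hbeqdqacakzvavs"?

Rule — append "ton".
So "hbeqdqacakzvavs" becomes "hbeqdqacakzvavston".

hbeqdqacakzvavston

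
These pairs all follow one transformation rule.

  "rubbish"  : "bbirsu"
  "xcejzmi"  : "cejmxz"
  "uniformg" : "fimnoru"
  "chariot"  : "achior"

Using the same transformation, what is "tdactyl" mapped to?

Each output is the input with this applied: delete the last character, then sort the characters into alphabetical order.
For "tdactyl" the result is "acdtty".

acdtty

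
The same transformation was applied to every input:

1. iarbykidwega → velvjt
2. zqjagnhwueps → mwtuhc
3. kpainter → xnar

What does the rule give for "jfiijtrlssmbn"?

The pattern: keep every other character starting from the first (positions 1st, 3rd, 5th, ...), then shift every letter 13 places forward in the alphabet (wrapping around) — i.e. ROT13.
Applying both steps to "jfiijtrlssmbn": "jijrsmn", then "wvwefza".

wvwefza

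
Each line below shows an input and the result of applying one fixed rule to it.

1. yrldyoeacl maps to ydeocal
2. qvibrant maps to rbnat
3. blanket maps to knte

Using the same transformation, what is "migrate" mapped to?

aret

The transformation: delete the first 3 characters, then swap each adjacent pair of characters (1↔2, 3↔4, ...).
Applying both steps to "migrate": "rate", then "aret".
(Check on "blanket": → "nket" → "knte" ✓)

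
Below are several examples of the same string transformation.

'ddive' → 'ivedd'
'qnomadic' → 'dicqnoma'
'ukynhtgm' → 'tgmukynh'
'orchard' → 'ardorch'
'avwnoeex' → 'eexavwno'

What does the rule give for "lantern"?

ernlant

What's happening: move the last 3 characters to the front (rotate right by 3).
Applying that to "lantern" gives "ernlant".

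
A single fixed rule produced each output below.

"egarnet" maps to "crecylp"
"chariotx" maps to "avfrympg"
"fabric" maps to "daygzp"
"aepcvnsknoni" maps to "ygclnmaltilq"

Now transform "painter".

The rule is to take characters alternately from the front and the back (1st, last, 2nd, 2nd-last, ...), then shift every letter 2 places backward in the alphabet (wrapping around).
On "painter": the first step gives "praeitn", and the second then gives "npycgrl".

npycgrl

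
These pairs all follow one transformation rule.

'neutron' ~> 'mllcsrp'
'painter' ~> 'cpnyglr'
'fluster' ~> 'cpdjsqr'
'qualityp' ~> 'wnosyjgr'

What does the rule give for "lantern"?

pljylrc

Each output is the input with this applied: shift every letter 2 places backward in the alphabet (wrapping around), then move the last 2 characters to the front (rotate right by 2).
Applying that to "lantern" gives "pljylrc".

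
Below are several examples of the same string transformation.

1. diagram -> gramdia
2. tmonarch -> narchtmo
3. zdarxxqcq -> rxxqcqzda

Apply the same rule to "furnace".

The transformation: move the first 3 characters to the end (rotate left by 3).
Doing the same to "furnace": "nacefur".

nacefur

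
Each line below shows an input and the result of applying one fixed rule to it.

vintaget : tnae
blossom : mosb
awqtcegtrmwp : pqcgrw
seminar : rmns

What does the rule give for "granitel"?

laie

What's happening: swap the first and last characters, then keep every other character starting from the first (positions 1st, 3rd, 5th, ...).
So "granitel" becomes "laie".
(Check on "seminar": → "reminas" → "rmns" ✓)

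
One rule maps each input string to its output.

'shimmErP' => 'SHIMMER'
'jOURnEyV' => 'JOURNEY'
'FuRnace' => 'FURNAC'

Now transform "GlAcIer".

GLACIE

What's happening: delete the last character, then convert every letter to uppercase.
For "GlAcIer", step one produces "GlAcIe"; step two turns that into "GLACIE".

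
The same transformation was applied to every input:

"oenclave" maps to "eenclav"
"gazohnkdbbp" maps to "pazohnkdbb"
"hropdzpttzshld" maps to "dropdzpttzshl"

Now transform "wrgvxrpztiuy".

yrgvxrpztiu

Each output is the input with this applied: swap the first and last characters, then delete the last character.
For "wrgvxrpztiuy", step one produces "yrgvxrpztiuw"; step two turns that into "yrgvxrpztiu".
(Check on "gazohnkdbbp": → "pazohnkdbbg" → "pazohnkdbb" ✓)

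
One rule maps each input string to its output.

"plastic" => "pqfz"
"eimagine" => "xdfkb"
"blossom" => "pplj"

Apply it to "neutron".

The pattern: delete the first 3 characters, then shift every letter 3 places backward in the alphabet (wrapping around).
So "neutron" becomes "qolk".

qolk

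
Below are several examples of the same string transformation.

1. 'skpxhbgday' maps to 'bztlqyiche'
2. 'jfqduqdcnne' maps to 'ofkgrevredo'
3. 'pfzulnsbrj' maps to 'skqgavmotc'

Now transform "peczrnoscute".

ufqfdasoptdv

The transformation: move the last 2 characters to the front (rotate right by 2), then shift every letter 1 place forward in the alphabet (wrapping around).
Working it through for "peczrnoscute": intermediate "tepeczrnoscu", final "ufqfdasoptdv".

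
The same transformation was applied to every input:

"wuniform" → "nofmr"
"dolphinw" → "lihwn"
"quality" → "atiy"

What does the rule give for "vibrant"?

bnat

Rule — swap each adjacent pair of characters (1↔2, 3↔4, ...), then delete the first 3 characters.
So "vibrant" becomes "bnat".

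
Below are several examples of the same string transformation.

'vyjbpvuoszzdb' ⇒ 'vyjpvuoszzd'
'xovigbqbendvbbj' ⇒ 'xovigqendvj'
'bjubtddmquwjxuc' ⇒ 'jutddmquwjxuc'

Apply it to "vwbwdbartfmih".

The transformation: remove every "b".
Applying that to "vwbwdbartfmih" gives "vwwdartfmih".

vwwdartfmih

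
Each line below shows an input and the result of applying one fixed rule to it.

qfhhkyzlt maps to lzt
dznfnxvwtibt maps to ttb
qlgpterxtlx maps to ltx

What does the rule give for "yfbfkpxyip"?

xpi

Each output is the input with this applied: swap each adjacent pair of characters (1↔2, 3↔4, ...), then keep only the last 3 characters.
Starting from "yfbfkpxyip": after the first operation, "fyfbpkyxpi"; after the second, "xpi".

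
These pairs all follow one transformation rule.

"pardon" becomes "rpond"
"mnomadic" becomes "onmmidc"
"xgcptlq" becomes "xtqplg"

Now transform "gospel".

Looking at the pairs, the operation is to sort the characters into reverse alphabetical order, then delete the last character.
Applying both steps to "gospel": "spolge", then "spolg".
(Check on "pardon": → "rponda" → "rpond" ✓)

spolg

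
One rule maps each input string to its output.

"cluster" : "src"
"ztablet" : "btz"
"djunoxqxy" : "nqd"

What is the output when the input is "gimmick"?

Looking at the pairs, the operation is to keep one character in every 3, starting at position 1 (positions 1st, 4th, 7th, ...), then move the first character to the end.
On "gimmick": the first step gives "gmk", and the second then gives "mkg".
(Check on "cluster": → "csr" → "src" ✓)

mkg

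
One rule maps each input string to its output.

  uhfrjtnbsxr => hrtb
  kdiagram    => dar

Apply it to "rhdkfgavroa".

The pattern: keep every other character starting from the second (positions 2nd, 4th, 6th, ...), then delete the last character.
"rhdkfgavroa" → "hkgv".

hkgv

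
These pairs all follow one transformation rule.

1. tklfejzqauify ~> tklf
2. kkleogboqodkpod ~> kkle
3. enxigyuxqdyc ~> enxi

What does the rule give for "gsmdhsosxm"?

gsmd

The transformation: keep only the first 4 characters.
Doing the same to "gsmdhsosxm": "gsmd".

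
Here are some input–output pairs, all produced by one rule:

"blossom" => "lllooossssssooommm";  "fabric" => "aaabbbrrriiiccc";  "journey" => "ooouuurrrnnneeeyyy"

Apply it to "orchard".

Rule — delete the first character, then repeat every character 3 times.
So "orchard" becomes "rrrccchhhaaarrrddd".

rrrccchhhaaarrrddd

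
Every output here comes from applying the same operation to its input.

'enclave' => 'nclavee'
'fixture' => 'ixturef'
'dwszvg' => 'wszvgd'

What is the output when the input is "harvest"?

Each output is the input with this applied: move the first character to the end.
"harvest" → "arvesth".

arvesth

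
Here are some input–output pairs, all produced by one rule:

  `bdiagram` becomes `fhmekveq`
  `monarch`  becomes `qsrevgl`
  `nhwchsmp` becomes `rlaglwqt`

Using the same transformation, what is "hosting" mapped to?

lswxmrk

In each case the input is transformed by: shift every letter 4 places forward in the alphabet (wrapping around).
Applying that to "hosting" gives "lswxmrk".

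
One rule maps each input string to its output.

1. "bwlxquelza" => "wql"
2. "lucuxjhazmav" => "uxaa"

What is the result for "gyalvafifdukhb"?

yviub

The transformation: keep one character in every 3, starting at position 2 (positions 2nd, 5th, 8th, ...).
"gyalvafifdukhb" → "yviub".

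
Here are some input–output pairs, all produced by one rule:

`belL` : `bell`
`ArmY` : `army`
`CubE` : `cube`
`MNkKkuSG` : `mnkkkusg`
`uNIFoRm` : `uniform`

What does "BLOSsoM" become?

Looking at the pairs, the operation is to convert every letter to lowercase.
On "BLOSsoM" that produces "blossom".

blossom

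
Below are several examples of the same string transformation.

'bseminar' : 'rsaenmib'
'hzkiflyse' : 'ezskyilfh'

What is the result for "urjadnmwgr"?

Rule — take characters alternately from the front and the back (1st, last, 2nd, 2nd-last, ...), then move the first character to the end.
On "urjadnmwgr": the first step gives "urrgjwamdn", and the second then gives "rrgjwamdnu".

rrgjwamdnu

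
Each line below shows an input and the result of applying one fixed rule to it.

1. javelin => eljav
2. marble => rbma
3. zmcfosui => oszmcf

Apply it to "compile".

picom

What's happening: delete the last 2 characters, then move the last 2 characters to the front (rotate right by 2).
Working it through for "compile": intermediate "compi", final "picom".
(Check on "marble": → "marb" → "rbma" ✓)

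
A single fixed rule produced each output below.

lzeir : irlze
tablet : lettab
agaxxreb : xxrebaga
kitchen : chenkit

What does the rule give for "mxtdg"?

dgmxt

Rule — move the first 3 characters to the end (rotate left by 3).
"mxtdg" → "dgmxt".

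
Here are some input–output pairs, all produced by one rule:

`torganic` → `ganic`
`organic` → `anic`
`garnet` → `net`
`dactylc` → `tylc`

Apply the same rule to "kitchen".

Rule — delete the first 3 characters.
For "kitchen" the result is "chen".

chen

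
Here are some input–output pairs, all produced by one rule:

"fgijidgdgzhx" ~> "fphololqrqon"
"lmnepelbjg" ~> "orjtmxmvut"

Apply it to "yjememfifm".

What's happening: reverse the string, then shift every letter 8 places forward in the alphabet (wrapping around).
Applying both steps to "yjememfifm": "mfifmemejy", then "unqnumumrg".

unqnumumrg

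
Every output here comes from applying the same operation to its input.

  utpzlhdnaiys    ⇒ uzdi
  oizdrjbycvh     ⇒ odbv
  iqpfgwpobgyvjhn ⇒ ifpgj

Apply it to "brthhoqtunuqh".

The rule is to keep one character in every 3, starting at position 1 (positions 1st, 4th, 7th, ...).
For "brthhoqtunuqh" the result is "bhqnh".

bhqnh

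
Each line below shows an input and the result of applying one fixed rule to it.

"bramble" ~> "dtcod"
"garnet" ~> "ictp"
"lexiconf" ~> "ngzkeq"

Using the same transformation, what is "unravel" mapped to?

What's happening: shift every letter 2 places forward in the alphabet (wrapping around), then delete the last 2 characters.
Working it through for "unravel": intermediate "wptcxgn", final "wptcx".

wptcx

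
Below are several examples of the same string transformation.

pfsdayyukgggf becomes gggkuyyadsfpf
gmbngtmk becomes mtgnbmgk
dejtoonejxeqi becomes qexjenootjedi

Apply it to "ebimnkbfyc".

yfbknmibec

In each case the input is transformed by: move the last character to the front, then reverse the string.
On "ebimnkbfyc" that produces "yfbknmibec".
(Check on "dejtoonejxeqi": → "idejtoonejxeq" → "qexjenootjedi" ✓)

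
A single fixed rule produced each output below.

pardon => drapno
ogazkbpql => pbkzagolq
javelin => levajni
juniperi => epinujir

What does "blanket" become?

knalbte

Rule — move the last 2 characters to the front (rotate right by 2), then reverse the string.
"blanket" → "knalbte".
(Check on "ogazkbpql": → "qlogazkbp" → "pbkzagolq" ✓)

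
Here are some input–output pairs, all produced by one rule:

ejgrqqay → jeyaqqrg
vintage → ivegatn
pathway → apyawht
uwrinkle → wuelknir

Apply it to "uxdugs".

xusgud

What's happening: reverse the string, then move the last 2 characters to the front (rotate right by 2).
For "uxdugs" the result is "xusgud".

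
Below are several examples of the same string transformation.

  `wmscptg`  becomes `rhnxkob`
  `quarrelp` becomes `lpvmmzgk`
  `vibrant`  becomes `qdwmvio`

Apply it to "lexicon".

gzsdxji

The rule is to shift every letter 5 places backward in the alphabet (wrapping around).
So "lexicon" becomes "gzsdxji".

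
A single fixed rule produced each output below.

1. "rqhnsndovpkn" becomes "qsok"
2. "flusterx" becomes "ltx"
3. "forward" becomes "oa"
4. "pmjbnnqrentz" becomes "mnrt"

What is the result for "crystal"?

rt

In each case the input is transformed by: keep one character in every 3, starting at position 2 (positions 2nd, 5th, 8th, ...).
"crystal" → "rt".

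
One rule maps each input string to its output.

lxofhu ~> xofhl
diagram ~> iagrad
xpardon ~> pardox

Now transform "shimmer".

himmes

Looking at the pairs, the operation is to delete the last character, then move the first character to the end.
Starting from "shimmer": after the first operation, "shimme"; after the second, "himmes".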